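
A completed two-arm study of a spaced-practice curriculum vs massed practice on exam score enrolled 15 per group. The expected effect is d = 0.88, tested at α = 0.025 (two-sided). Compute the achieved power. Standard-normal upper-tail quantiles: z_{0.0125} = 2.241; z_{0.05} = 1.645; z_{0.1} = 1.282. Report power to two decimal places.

For two equal groups, power = Φ(d·√(n/2) − z_{α/2}).
d·√(n/2) = 0.88 × √(15/2) = 0.88 × 2.739 = 2.410.
z_β = 2.410 − 2.241 = 0.169.
Power = Φ(0.169) = 0.567.

power ≈ 0.57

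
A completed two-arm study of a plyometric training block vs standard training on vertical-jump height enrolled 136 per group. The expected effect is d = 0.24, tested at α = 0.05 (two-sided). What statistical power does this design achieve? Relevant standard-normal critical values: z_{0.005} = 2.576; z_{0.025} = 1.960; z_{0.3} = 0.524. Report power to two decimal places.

power ≈ 0.51

For two equal groups, power = Φ(d·√(n/2) − z_{α/2}).
d·√(n/2) = 0.24 × √(136/2) = 0.24 × 8.246 = 1.979.
z_β = 1.979 − 1.960 = 0.019.
Power = Φ(0.019) = 0.508.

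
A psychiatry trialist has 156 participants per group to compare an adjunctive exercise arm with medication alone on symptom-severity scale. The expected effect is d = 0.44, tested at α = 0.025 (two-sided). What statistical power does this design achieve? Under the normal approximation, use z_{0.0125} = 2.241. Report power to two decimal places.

For two equal groups, power = Φ(d·√(n/2) − z_{α/2}).
d·√(n/2) = 0.44 × √(156/2) = 0.44 × 8.832 = 3.886.
z_β = 3.886 − 2.241 = 1.645.
Power = Φ(1.645) = 0.950.

power ≈ 0.95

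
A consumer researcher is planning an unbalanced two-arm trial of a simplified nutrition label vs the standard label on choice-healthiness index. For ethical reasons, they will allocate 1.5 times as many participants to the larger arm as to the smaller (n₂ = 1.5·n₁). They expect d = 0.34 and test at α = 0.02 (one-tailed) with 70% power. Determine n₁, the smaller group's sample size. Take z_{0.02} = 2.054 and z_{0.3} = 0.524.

n₁ = 96

With allocation ratio k = n₂/n₁ = 1.5, Var(x̄₁−x̄₂) = σ²(1/n₁ + 1/(k·n₁)) = σ²·(k+1)/(k·n₁).
So n₁ = (1 + 1/k)·((z_{α} + z_β)/d)² = 1.667 × (2.578/0.34)².
n₁ = 1.667 × 57.49 = 95.8.
Round up: n₁ = 96, giving n₂ = 1.5 × 96 = 144.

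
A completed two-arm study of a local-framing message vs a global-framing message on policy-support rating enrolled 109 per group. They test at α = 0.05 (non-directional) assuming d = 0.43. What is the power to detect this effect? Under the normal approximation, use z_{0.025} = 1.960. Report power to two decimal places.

For two equal groups, power = Φ(d·√(n/2) − z_{α/2}).
d·√(n/2) = 0.43 × √(109/2) = 0.43 × 7.382 = 3.174.
z_β = 3.174 − 1.960 = 1.214.
Power = Φ(1.214) = 0.888.

power ≈ 0.89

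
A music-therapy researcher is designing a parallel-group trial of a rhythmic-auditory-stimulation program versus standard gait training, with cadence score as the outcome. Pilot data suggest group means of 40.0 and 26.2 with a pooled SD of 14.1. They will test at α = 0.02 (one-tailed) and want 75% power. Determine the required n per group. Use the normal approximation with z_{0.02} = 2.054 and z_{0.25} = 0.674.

n = 16 per group

Cohen's d = |M₁ − M₂| / SD_pooled = |40.0 − 26.2| / 14.1 = 13.8 / 14.1 = 0.979.
For two independent groups with equal n: n = 2·((z_{α} + z_β) / d)².
z_{α} + z_β = 2.054 + 0.674 = 2.728.
n = 2 × (2.728 / 0.979)² = 2 × 2.787² = 2 × 7.76 = 15.5.
Round up to the next whole participant.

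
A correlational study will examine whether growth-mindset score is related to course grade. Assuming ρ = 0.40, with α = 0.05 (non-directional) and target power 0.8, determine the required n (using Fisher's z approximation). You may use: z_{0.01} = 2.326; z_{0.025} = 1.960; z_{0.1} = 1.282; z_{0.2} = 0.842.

n = 47

Fisher's z: C = ½·ln((1+r)/(1−r)) = ½·ln(2.3333) = 0.4236.
n = ((z_{α/2} + z_β)/C)² + 3.
(1.960 + 0.842) / 0.4236 = 2.802 / 0.4236 = 6.615.
n = 6.615² + 3 = 43.75 + 3 = 46.8.
Round up.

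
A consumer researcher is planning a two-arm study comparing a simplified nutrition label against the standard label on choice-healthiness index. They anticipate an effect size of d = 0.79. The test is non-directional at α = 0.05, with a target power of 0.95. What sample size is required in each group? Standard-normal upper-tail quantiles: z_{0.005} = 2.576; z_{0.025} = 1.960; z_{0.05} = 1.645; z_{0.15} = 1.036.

For two independent groups with equal n: n = 2·((z_{α/2} + z_β) / d)².
z_{α/2} + z_β = 1.960 + 1.645 = 3.605.
n = 2 × (3.605 / 0.79)² = 2 × 4.563² = 2 × 20.82 = 41.6.
Round up to the next whole participant.

n = 42 per group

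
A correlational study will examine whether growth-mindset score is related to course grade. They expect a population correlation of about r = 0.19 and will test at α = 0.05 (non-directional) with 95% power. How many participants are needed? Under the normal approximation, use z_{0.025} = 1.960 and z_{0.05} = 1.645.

Fisher's z: C = ½·ln((1+r)/(1−r)) = ½·ln(1.4691) = 0.1923.
n = ((z_{α/2} + z_β)/C)² + 3.
(1.960 + 1.645) / 0.1923 = 3.605 / 0.1923 = 18.747.
n = 18.747² + 3 = 351.44 + 3 = 354.4.
Round up.

n = 355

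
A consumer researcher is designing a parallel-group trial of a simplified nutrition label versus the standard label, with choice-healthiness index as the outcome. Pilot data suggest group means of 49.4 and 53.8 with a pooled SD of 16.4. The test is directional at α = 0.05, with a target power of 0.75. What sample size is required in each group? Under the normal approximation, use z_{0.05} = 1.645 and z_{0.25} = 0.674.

n = 150 per group

Cohen's d = |M₁ − M₂| / SD_pooled = |49.4 − 53.8| / 16.4 = 4.4 / 16.4 = 0.268.
For two independent groups with equal n: n = 2·((z_{α} + z_β) / d)².
z_{α} + z_β = 1.645 + 0.674 = 2.319.
n = 2 × (2.319 / 0.268)² = 2 × 8.653² = 2 × 74.87 = 149.7.
Round up to the next whole participant.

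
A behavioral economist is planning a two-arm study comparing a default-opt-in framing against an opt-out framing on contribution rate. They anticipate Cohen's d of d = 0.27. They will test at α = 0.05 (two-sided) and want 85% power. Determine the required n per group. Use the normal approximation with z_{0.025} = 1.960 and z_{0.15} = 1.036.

For two independent groups with equal n: n = 2·((z_{α/2} + z_β) / d)².
z_{α/2} + z_β = 1.960 + 1.036 = 2.996.
n = 2 × (2.996 / 0.27)² = 2 × 11.096² = 2 × 123.13 = 246.3.
Round up to the next whole participant.

n = 247 per group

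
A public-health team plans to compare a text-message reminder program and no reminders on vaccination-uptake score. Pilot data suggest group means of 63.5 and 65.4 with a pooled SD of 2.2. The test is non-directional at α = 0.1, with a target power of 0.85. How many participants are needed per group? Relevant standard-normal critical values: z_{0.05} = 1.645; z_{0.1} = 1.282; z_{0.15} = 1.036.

Cohen's d = |M₁ − M₂| / SD_pooled = |63.5 − 65.4| / 2.2 = 1.9 / 2.2 = 0.864.
For two independent groups with equal n: n = 2·((z_{α/2} + z_β) / d)².
z_{α/2} + z_β = 1.645 + 1.036 = 2.681.
n = 2 × (2.681 / 0.864)² = 2 × 3.103² = 2 × 9.63 = 19.3.
Round up to the next whole participant.

n = 20 per group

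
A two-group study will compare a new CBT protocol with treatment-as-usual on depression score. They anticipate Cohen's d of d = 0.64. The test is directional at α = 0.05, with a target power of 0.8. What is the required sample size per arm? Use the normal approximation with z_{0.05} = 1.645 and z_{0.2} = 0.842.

For two independent groups with equal n: n = 2·((z_{α} + z_β) / d)².
z_{α} + z_β = 1.645 + 0.842 = 2.487.
n = 2 × (2.487 / 0.64)² = 2 × 3.886² = 2 × 15.10 = 30.2.
Round up to the next whole participant.

n = 31 per group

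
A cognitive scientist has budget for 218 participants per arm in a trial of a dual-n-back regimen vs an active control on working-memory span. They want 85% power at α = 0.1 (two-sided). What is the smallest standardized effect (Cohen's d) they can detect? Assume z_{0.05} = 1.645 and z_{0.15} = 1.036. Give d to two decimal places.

d_min ≈ 0.26

For two independent groups of n = 218 each: d_min = (z_{α/2} + z_β)·√(2/n).
z-sum = 1.645 + 1.036 = 2.681.
d_min = 2.681 × √(2/218) = 2.681 × 0.0958 = 0.257.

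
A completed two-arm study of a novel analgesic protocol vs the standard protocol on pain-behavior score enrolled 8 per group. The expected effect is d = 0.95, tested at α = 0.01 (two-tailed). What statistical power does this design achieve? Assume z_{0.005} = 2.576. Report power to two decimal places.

power ≈ 0.25

For two equal groups, power = Φ(d·√(n/2) − z_{α/2}).
d·√(n/2) = 0.95 × √(8/2) = 0.95 × 2.000 = 1.900.
z_β = 1.900 − 2.576 = -0.676.
Power = Φ(-0.676) = 0.250.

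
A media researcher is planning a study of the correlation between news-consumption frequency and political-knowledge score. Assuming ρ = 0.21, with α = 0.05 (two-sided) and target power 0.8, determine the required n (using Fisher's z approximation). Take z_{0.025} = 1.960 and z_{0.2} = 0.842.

Fisher's z: C = ½·ln((1+r)/(1−r)) = ½·ln(1.5316) = 0.2132.
n = ((z_{α/2} + z_β)/C)² + 3.
(1.960 + 0.842) / 0.2132 = 2.802 / 0.2132 = 13.143.
n = 13.143² + 3 = 172.73 + 3 = 175.7.
Round up.

n = 176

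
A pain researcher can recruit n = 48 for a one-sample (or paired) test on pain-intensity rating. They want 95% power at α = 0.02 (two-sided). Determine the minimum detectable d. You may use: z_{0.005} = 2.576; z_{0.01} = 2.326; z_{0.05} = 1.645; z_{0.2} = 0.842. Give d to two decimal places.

For a single sample (or paired design) of n = 48: d_min = (z_{α/2} + z_β)/√n.
z-sum = 2.326 + 1.645 = 3.971.
d_min = 3.971 / √48 = 3.971 / 6.928 = 0.573.

d_min ≈ 0.57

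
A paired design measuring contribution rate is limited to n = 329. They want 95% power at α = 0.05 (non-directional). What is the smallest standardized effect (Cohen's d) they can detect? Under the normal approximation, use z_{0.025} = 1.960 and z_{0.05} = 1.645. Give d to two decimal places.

d_min ≈ 0.20

For a single sample (or paired design) of n = 329: d_min = (z_{α/2} + z_β)/√n.
z-sum = 1.960 + 1.645 = 3.605.
d_min = 3.605 / √329 = 3.605 / 18.138 = 0.199.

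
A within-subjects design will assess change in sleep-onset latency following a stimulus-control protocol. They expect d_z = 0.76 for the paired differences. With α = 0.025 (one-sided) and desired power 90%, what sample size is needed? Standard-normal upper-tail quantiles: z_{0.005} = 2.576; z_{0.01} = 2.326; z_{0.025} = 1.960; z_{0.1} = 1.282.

For a paired (one-sample on differences) test: n = ((z_{α} + z_β) / d)².
z_{α} + z_β = 1.960 + 1.282 = 3.242.
n = (3.242 / 0.76)² = 4.266² = 18.20.
Round up.

n = 19 pairs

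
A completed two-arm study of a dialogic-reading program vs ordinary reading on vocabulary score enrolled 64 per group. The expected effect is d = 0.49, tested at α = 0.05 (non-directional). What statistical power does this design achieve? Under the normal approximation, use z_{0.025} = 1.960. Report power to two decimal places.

power ≈ 0.79

For two equal groups, power = Φ(d·√(n/2) − z_{α/2}).
d·√(n/2) = 0.49 × √(64/2) = 0.49 × 5.657 = 2.772.
z_β = 2.772 − 1.960 = 0.812.
Power = Φ(0.812) = 0.792.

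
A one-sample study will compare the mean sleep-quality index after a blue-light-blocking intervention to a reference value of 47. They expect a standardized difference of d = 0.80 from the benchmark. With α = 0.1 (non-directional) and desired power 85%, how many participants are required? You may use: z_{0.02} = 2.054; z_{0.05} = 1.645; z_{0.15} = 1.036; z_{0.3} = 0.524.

n = 12

For a one-sample test: n = ((z_{α/2} + z_β) / d)².
z_{α/2} + z_β = 1.645 + 1.036 = 2.681.
n = (2.681 / 0.80)² = 3.351² = 11.23.
Round up.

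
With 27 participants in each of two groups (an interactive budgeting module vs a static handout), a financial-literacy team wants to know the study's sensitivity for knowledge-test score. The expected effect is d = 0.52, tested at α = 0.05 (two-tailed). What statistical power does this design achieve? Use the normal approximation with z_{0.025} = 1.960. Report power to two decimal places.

power ≈ 0.48

For two equal groups, power = Φ(d·√(n/2) − z_{α/2}).
d·√(n/2) = 0.52 × √(27/2) = 0.52 × 3.674 = 1.911.
z_β = 1.911 − 1.960 = -0.049.
Power = Φ(-0.049) = 0.480.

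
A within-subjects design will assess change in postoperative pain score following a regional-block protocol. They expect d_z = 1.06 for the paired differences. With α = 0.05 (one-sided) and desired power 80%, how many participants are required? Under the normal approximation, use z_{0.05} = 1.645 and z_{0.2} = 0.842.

n = 6 pairs

For a paired (one-sample on differences) test: n = ((z_{α} + z_β) / d)².
z_{α} + z_β = 1.645 + 0.842 = 2.487.
n = (2.487 / 1.06)² = 2.346² = 5.50.
Round up.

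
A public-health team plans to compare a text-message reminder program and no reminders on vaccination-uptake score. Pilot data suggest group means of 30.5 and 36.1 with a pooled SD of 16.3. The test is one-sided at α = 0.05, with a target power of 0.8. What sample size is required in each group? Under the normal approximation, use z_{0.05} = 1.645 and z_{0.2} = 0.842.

n = 105 per group

Cohen's d = |M₁ − M₂| / SD_pooled = |30.5 − 36.1| / 16.3 = 5.6 / 16.3 = 0.344.
For two independent groups with equal n: n = 2·((z_{α} + z_β) / d)².
z_{α} + z_β = 1.645 + 0.842 = 2.487.
n = 2 × (2.487 / 0.344)² = 2 × 7.230² = 2 × 52.27 = 104.5.
Round up to the next whole participant.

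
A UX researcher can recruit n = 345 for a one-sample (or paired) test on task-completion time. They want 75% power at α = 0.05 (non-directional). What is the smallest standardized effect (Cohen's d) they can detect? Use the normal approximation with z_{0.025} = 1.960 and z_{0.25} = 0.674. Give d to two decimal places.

For a single sample (or paired design) of n = 345: d_min = (z_{α/2} + z_β)/√n.
z-sum = 1.960 + 0.674 = 2.634.
d_min = 2.634 / √345 = 2.634 / 18.574 = 0.142.

d_min ≈ 0.14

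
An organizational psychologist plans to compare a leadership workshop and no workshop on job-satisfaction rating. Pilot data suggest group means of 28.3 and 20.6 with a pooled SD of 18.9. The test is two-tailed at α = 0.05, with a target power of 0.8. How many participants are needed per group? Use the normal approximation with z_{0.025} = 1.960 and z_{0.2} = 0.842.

Cohen's d = |M₁ − M₂| / SD_pooled = |28.3 − 20.6| / 18.9 = 7.7 / 18.9 = 0.407.
For two independent groups with equal n: n = 2·((z_{α/2} + z_β) / d)².
z_{α/2} + z_β = 1.960 + 0.842 = 2.802.
n = 2 × (2.802 / 0.407)² = 2 × 6.885² = 2 × 47.40 = 94.8.
Round up to the next whole participant.

n = 95 per group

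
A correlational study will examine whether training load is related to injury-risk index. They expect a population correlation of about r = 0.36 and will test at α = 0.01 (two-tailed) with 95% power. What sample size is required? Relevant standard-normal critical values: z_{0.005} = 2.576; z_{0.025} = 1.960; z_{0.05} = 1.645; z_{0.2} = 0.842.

Fisher's z: C = ½·ln((1+r)/(1−r)) = ½·ln(2.1250) = 0.3769.
n = ((z_{α/2} + z_β)/C)² + 3.
(2.576 + 1.645) / 0.3769 = 4.221 / 0.3769 = 11.199.
n = 11.199² + 3 = 125.42 + 3 = 128.4.
Round up.

n = 129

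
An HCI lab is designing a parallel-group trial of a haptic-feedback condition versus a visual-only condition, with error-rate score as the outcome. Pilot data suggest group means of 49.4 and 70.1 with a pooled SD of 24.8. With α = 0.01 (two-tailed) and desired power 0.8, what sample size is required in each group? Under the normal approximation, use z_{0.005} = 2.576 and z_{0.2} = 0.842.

n = 34 per group

Cohen's d = |M₁ − M₂| / SD_pooled = |49.4 − 70.1| / 24.8 = 20.7 / 24.8 = 0.835.
For two independent groups with equal n: n = 2·((z_{α/2} + z_β) / d)².
z_{α/2} + z_β = 2.576 + 0.842 = 3.418.
n = 2 × (3.418 / 0.835)² = 2 × 4.093² = 2 × 16.76 = 33.5.
Round up to the next whole participant.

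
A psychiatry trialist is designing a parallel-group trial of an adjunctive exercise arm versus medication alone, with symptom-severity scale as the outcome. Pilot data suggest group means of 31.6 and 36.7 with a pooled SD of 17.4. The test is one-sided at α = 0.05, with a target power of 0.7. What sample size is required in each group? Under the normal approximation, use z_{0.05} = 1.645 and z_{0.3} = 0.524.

Cohen's d = |M₁ − M₂| / SD_pooled = |31.6 − 36.7| / 17.4 = 5.1 / 17.4 = 0.293.
For two independent groups with equal n: n = 2·((z_{α} + z_β) / d)².
z_{α} + z_β = 1.645 + 0.524 = 2.169.
n = 2 × (2.169 / 0.293)² = 2 × 7.403² = 2 × 54.80 = 109.6.
Round up to the next whole participant.

n = 110 per group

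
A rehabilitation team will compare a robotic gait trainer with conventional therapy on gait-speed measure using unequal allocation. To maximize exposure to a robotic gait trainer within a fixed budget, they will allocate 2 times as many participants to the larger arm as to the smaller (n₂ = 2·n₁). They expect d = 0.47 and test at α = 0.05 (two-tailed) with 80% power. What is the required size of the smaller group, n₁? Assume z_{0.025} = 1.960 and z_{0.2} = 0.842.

n₁ = 54

With allocation ratio k = n₂/n₁ = 2, Var(x̄₁−x̄₂) = σ²(1/n₁ + 1/(k·n₁)) = σ²·(k+1)/(k·n₁).
So n₁ = (1 + 1/k)·((z_{α/2} + z_β)/d)² = 1.500 × (2.802/0.47)².
n₁ = 1.500 × 35.54 = 53.3.
Round up: n₁ = 54, giving n₂ = 2 × 54 = 108.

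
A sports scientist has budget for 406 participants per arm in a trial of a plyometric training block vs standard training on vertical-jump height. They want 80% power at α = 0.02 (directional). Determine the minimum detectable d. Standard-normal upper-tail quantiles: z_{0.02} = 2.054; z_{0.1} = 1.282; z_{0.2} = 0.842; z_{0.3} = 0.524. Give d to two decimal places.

d_min ≈ 0.20

For two independent groups of n = 406 each: d_min = (z_{α} + z_β)·√(2/n).
z-sum = 2.054 + 0.842 = 2.896.
d_min = 2.896 × √(2/406) = 2.896 × 0.0702 = 0.203.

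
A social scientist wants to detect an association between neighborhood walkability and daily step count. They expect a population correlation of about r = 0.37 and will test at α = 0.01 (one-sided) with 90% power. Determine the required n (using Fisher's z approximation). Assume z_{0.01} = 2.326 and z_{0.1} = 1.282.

Fisher's z: C = ½·ln((1+r)/(1−r)) = ½·ln(2.1746) = 0.3884.
n = ((z_{α} + z_β)/C)² + 3.
(2.326 + 1.282) / 0.3884 = 3.608 / 0.3884 = 9.289.
n = 9.289² + 3 = 86.29 + 3 = 89.3.
Round up.

n = 90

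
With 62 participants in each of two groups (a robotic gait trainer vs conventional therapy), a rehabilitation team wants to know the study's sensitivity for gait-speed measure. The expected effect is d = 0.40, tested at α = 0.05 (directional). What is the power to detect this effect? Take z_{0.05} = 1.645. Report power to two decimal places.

For two equal groups, power = Φ(d·√(n/2) − z_{α}).
d·√(n/2) = 0.40 × √(62/2) = 0.40 × 5.568 = 2.227.
z_β = 2.227 − 1.645 = 0.582.
Power = Φ(0.582) = 0.720.

power ≈ 0.72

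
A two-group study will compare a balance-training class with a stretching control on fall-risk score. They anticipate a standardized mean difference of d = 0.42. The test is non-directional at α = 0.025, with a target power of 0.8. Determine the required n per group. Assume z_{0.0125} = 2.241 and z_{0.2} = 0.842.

n = 108 per group

For two independent groups with equal n: n = 2·((z_{α/2} + z_β) / d)².
z_{α/2} + z_β = 2.241 + 0.842 = 3.083.
n = 2 × (3.083 / 0.42)² = 2 × 7.340² = 2 × 53.88 = 107.8.
Round up to the next whole participant.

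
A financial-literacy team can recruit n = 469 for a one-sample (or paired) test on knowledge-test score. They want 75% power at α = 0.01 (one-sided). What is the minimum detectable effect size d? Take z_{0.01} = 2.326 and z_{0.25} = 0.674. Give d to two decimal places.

For a single sample (or paired design) of n = 469: d_min = (z_{α} + z_β)/√n.
z-sum = 2.326 + 0.674 = 3.000.
d_min = 3.000 / √469 = 3.000 / 21.656 = 0.139.

d_min ≈ 0.14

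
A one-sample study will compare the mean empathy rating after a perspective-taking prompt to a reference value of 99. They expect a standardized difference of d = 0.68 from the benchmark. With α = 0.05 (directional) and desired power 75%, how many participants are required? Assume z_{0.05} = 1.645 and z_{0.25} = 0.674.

n = 12

For a one-sample test: n = ((z_{α} + z_β) / d)².
z_{α} + z_β = 1.645 + 0.674 = 2.319.
n = (2.319 / 0.68)² = 3.410² = 11.63.
Round up.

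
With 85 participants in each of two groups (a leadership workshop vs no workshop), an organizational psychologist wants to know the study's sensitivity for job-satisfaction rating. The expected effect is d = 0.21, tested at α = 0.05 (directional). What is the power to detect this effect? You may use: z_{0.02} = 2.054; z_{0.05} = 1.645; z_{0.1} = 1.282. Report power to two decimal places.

power ≈ 0.39

For two equal groups, power = Φ(d·√(n/2) − z_{α}).
d·√(n/2) = 0.21 × √(85/2) = 0.21 × 6.519 = 1.369.
z_β = 1.369 − 1.645 = -0.276.
Power = Φ(-0.276) = 0.391.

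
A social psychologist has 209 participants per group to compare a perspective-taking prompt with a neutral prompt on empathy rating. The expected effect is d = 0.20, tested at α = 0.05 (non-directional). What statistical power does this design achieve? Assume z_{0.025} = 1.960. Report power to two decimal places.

power ≈ 0.53

For two equal groups, power = Φ(d·√(n/2) − z_{α/2}).
d·√(n/2) = 0.20 × √(209/2) = 0.20 × 10.223 = 2.045.
z_β = 2.045 − 1.960 = 0.085.
Power = Φ(0.085) = 0.534.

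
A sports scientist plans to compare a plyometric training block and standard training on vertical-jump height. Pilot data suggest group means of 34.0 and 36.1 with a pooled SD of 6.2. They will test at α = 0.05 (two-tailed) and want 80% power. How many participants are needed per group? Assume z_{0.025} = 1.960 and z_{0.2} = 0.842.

n = 137 per group

Cohen's d = |M₁ − M₂| / SD_pooled = |34.0 − 36.1| / 6.2 = 2.1 / 6.2 = 0.339.
For two independent groups with equal n: n = 2·((z_{α/2} + z_β) / d)².
z_{α/2} + z_β = 1.960 + 0.842 = 2.802.
n = 2 × (2.802 / 0.339)² = 2 × 8.265² = 2 × 68.32 = 136.6.
Round up to the next whole participant.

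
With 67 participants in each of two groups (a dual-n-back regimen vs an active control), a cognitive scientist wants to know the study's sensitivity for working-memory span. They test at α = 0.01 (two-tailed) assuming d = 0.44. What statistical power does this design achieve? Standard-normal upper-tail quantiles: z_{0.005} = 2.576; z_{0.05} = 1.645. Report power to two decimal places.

power ≈ 0.49

For two equal groups, power = Φ(d·√(n/2) − z_{α/2}).
d·√(n/2) = 0.44 × √(67/2) = 0.44 × 5.788 = 2.547.
z_β = 2.547 − 2.576 = -0.029.
Power = Φ(-0.029) = 0.488.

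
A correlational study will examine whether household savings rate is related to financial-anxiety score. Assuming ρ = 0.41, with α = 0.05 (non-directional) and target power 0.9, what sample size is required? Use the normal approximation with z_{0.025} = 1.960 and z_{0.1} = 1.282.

n = 59

Fisher's z: C = ½·ln((1+r)/(1−r)) = ½·ln(2.3898) = 0.4356.
n = ((z_{α/2} + z_β)/C)² + 3.
(1.960 + 1.282) / 0.4356 = 3.242 / 0.4356 = 7.443.
n = 7.443² + 3 = 55.39 + 3 = 58.4.
Round up.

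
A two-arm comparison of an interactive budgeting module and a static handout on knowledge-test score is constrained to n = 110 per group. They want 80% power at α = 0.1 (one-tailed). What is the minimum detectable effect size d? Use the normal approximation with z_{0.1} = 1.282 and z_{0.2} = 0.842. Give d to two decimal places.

For two independent groups of n = 110 each: d_min = (z_{α} + z_β)·√(2/n).
z-sum = 1.282 + 0.842 = 2.124.
d_min = 2.124 × √(2/110) = 2.124 × 0.1348 = 0.286.

d_min ≈ 0.29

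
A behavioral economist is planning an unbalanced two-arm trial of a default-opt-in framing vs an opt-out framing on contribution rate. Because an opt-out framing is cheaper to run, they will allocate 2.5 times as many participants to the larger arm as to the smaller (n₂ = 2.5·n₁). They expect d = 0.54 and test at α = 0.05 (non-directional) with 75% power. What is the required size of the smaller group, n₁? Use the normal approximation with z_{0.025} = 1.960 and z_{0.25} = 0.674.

n₁ = 34

With allocation ratio k = n₂/n₁ = 2.5, Var(x̄₁−x̄₂) = σ²(1/n₁ + 1/(k·n₁)) = σ²·(k+1)/(k·n₁).
So n₁ = (1 + 1/k)·((z_{α/2} + z_β)/d)² = 1.400 × (2.634/0.54)².
n₁ = 1.400 × 23.79 = 33.3.
Round up: n₁ = 34, giving n₂ = 2.5 × 34 = 85.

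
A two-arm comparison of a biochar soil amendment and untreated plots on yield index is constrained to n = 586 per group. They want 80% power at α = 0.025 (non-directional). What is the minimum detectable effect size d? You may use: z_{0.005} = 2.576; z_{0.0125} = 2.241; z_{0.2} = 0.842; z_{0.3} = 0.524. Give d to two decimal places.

For two independent groups of n = 586 each: d_min = (z_{α/2} + z_β)·√(2/n).
z-sum = 2.241 + 0.842 = 3.083.
d_min = 3.083 × √(2/586) = 3.083 × 0.0584 = 0.180.

d_min ≈ 0.18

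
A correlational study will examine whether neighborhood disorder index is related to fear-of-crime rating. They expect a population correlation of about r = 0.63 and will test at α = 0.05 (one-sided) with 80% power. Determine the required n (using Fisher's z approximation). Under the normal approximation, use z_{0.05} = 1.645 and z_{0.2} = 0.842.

Fisher's z: C = ½·ln((1+r)/(1−r)) = ½·ln(4.4054) = 0.7414.
n = ((z_{α} + z_β)/C)² + 3.
(1.645 + 0.842) / 0.7414 = 2.487 / 0.7414 = 3.354.
n = 3.354² + 3 = 11.25 + 3 = 14.3.
Round up.

n = 15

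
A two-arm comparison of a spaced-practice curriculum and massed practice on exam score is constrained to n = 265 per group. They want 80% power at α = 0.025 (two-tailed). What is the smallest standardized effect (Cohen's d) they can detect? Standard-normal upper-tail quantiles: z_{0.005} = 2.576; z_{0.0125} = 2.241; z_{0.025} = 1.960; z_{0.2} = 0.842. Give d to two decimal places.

d_min ≈ 0.27

For two independent groups of n = 265 each: d_min = (z_{α/2} + z_β)·√(2/n).
z-sum = 2.241 + 0.842 = 3.083.
d_min = 3.083 × √(2/265) = 3.083 × 0.0869 = 0.268.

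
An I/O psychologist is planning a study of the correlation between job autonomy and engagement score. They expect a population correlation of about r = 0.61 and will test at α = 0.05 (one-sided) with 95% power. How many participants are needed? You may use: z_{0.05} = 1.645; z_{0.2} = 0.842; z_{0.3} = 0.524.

Fisher's z: C = ½·ln((1+r)/(1−r)) = ½·ln(4.1282) = 0.7089.
n = ((z_{α} + z_β)/C)² + 3.
(1.645 + 1.645) / 0.7089 = 3.290 / 0.7089 = 4.641.
n = 4.641² + 3 = 21.54 + 3 = 24.5.
Round up.

n = 25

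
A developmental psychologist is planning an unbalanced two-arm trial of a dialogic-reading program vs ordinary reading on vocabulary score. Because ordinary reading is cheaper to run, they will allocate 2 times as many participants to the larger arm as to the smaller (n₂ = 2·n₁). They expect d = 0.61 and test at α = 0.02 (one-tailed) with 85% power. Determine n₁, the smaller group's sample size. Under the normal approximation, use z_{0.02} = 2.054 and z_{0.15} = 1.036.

n₁ = 39

With allocation ratio k = n₂/n₁ = 2, Var(x̄₁−x̄₂) = σ²(1/n₁ + 1/(k·n₁)) = σ²·(k+1)/(k·n₁).
So n₁ = (1 + 1/k)·((z_{α} + z_β)/d)² = 1.500 × (3.090/0.61)².
n₁ = 1.500 × 25.66 = 38.5.
Round up: n₁ = 39, giving n₂ = 2 × 39 = 78.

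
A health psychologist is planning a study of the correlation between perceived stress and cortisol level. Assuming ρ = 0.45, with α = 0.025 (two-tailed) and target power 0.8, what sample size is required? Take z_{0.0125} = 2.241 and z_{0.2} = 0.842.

n = 44

Fisher's z: C = ½·ln((1+r)/(1−r)) = ½·ln(2.6364) = 0.4847.
n = ((z_{α/2} + z_β)/C)² + 3.
(2.241 + 0.842) / 0.4847 = 3.083 / 0.4847 = 6.361.
n = 6.361² + 3 = 40.46 + 3 = 43.5.
Round up.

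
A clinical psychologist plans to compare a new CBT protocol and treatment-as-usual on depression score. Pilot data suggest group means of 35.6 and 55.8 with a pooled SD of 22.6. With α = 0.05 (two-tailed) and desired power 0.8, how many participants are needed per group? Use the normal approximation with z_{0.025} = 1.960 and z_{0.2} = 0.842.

n = 20 per group

Cohen's d = |M₁ − M₂| / SD_pooled = |35.6 − 55.8| / 22.6 = 20.2 / 22.6 = 0.894.
For two independent groups with equal n: n = 2·((z_{α/2} + z_β) / d)².
z_{α/2} + z_β = 1.960 + 0.842 = 2.802.
n = 2 × (2.802 / 0.894)² = 2 × 3.134² = 2 × 9.82 = 19.6.
Round up to the next whole participant.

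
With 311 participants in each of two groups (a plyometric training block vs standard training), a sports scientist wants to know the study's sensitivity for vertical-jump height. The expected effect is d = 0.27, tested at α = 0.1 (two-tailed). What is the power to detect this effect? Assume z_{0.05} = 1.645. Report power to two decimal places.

power ≈ 0.96

For two equal groups, power = Φ(d·√(n/2) − z_{α/2}).
d·√(n/2) = 0.27 × √(311/2) = 0.27 × 12.470 = 3.367.
z_β = 3.367 − 1.645 = 1.722.
Power = Φ(1.722) = 0.957.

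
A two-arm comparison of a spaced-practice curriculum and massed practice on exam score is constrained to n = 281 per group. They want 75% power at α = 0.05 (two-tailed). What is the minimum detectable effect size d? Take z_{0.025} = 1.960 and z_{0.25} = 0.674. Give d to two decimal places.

d_min ≈ 0.22

For two independent groups of n = 281 each: d_min = (z_{α/2} + z_β)·√(2/n).
z-sum = 1.960 + 0.674 = 2.634.
d_min = 2.634 × √(2/281) = 2.634 × 0.0844 = 0.222.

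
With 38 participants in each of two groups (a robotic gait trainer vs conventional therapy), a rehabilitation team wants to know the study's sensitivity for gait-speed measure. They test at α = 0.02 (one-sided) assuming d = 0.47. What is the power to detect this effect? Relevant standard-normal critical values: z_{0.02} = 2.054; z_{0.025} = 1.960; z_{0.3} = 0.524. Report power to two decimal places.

power ≈ 0.50

For two equal groups, power = Φ(d·√(n/2) − z_{α}).
d·√(n/2) = 0.47 × √(38/2) = 0.47 × 4.359 = 2.049.
z_β = 2.049 − 2.054 = -0.005.
Power = Φ(-0.005) = 0.498.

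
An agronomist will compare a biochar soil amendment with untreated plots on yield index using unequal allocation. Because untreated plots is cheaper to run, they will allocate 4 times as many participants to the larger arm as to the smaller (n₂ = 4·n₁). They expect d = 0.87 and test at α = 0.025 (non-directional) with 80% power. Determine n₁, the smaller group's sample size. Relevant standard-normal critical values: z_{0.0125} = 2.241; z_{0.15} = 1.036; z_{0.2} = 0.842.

n₁ = 16

With allocation ratio k = n₂/n₁ = 4, Var(x̄₁−x̄₂) = σ²(1/n₁ + 1/(k·n₁)) = σ²·(k+1)/(k·n₁).
So n₁ = (1 + 1/k)·((z_{α/2} + z_β)/d)² = 1.250 × (3.083/0.87)².
n₁ = 1.250 × 12.56 = 15.7.
Round up: n₁ = 16, giving n₂ = 4 × 16 = 64.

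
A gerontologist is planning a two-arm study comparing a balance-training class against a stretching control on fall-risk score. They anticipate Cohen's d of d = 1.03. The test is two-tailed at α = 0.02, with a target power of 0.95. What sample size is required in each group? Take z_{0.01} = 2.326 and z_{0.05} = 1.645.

n = 30 per group

For two independent groups with equal n: n = 2·((z_{α/2} + z_β) / d)².
z_{α/2} + z_β = 2.326 + 1.645 = 3.971.
n = 2 × (3.971 / 1.03)² = 2 × 3.855² = 2 × 14.86 = 29.7.
Round up to the next whole participant.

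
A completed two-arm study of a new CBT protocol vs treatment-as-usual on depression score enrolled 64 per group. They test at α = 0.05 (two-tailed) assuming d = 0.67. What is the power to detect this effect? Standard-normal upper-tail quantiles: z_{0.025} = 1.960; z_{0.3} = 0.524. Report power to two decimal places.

For two equal groups, power = Φ(d·√(n/2) − z_{α/2}).
d·√(n/2) = 0.67 × √(64/2) = 0.67 × 5.657 = 3.790.
z_β = 3.790 − 1.960 = 1.830.
Power = Φ(1.830) = 0.966.

power ≈ 0.97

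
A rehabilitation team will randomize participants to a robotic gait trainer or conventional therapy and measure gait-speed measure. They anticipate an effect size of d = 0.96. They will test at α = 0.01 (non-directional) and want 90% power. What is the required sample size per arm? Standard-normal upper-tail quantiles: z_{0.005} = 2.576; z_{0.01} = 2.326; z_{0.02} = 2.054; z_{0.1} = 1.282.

n = 33 per group

For two independent groups with equal n: n = 2·((z_{α/2} + z_β) / d)².
z_{α/2} + z_β = 2.576 + 1.282 = 3.858.
n = 2 × (3.858 / 0.96)² = 2 × 4.019² = 2 × 16.15 = 32.3.
Round up to the next whole participant.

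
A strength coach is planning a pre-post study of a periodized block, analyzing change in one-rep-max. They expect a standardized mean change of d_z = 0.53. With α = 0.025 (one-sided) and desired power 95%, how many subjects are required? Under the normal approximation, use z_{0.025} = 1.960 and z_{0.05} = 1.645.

n = 47 pairs

For a paired (one-sample on differences) test: n = ((z_{α} + z_β) / d)².
z_{α} + z_β = 1.960 + 1.645 = 3.605.
n = (3.605 / 0.53)² = 6.802² = 46.27.
Round up.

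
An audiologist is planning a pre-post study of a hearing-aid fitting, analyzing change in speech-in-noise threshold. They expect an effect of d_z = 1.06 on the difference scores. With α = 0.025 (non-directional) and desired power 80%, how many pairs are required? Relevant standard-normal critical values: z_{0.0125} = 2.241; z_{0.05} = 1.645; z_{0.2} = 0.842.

n = 9 pairs

For a paired (one-sample on differences) test: n = ((z_{α/2} + z_β) / d)².
z_{α/2} + z_β = 2.241 + 0.842 = 3.083.
n = (3.083 / 1.06)² = 2.908² = 8.46.
Round up.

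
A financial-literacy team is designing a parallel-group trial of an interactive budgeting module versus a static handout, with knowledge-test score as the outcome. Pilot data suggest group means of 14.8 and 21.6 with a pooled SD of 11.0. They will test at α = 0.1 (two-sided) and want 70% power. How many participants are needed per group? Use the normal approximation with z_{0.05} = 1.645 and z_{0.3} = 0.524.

n = 25 per group

Cohen's d = |M₁ − M₂| / SD_pooled = |14.8 − 21.6| / 11.0 = 6.8 / 11.0 = 0.618.
For two independent groups with equal n: n = 2·((z_{α/2} + z_β) / d)².
z_{α/2} + z_β = 1.645 + 0.524 = 2.169.
n = 2 × (2.169 / 0.618)² = 2 × 3.510² = 2 × 12.32 = 24.6.
Round up to the next whole participant.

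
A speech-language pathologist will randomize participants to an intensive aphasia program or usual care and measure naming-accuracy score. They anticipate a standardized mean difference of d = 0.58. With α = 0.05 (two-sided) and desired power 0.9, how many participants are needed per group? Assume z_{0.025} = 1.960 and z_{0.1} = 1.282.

n = 63 per group

For two independent groups with equal n: n = 2·((z_{α/2} + z_β) / d)².
z_{α/2} + z_β = 1.960 + 1.282 = 3.242.
n = 2 × (3.242 / 0.58)² = 2 × 5.590² = 2 × 31.24 = 62.5.
Round up to the next whole participant.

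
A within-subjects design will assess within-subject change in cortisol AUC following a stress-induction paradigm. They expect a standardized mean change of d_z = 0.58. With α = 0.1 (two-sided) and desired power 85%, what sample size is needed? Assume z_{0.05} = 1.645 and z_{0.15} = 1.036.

n = 22 pairs

For a paired (one-sample on differences) test: n = ((z_{α/2} + z_β) / d)².
z_{α/2} + z_β = 1.645 + 1.036 = 2.681.
n = (2.681 / 0.58)² = 4.622² = 21.37.
Round up.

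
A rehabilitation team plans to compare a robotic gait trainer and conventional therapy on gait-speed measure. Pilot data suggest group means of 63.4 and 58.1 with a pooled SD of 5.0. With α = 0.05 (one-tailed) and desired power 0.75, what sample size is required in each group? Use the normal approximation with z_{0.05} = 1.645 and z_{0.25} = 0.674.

Cohen's d = |M₁ − M₂| / SD_pooled = |63.4 − 58.1| / 5.0 = 5.3 / 5.0 = 1.060.
For two independent groups with equal n: n = 2·((z_{α} + z_β) / d)².
z_{α} + z_β = 1.645 + 0.674 = 2.319.
n = 2 × (2.319 / 1.060)² = 2 × 2.188² = 2 × 4.79 = 9.6.
Round up to the next whole participant.

n = 10 per group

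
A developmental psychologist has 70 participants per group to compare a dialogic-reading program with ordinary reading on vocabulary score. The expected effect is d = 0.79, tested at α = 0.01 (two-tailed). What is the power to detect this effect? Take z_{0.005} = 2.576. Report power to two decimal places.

power ≈ 0.98

For two equal groups, power = Φ(d·√(n/2) − z_{α/2}).
d·√(n/2) = 0.79 × √(70/2) = 0.79 × 5.916 = 4.674.
z_β = 4.674 − 2.576 = 2.098.
Power = Φ(2.098) = 0.982.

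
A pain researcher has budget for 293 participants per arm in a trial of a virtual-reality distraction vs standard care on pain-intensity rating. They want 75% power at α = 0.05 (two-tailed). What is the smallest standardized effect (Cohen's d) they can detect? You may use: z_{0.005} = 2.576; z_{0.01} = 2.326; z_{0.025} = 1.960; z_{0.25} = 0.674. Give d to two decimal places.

d_min ≈ 0.22

For two independent groups of n = 293 each: d_min = (z_{α/2} + z_β)·√(2/n).
z-sum = 1.960 + 0.674 = 2.634.
d_min = 2.634 × √(2/293) = 2.634 × 0.0826 = 0.218.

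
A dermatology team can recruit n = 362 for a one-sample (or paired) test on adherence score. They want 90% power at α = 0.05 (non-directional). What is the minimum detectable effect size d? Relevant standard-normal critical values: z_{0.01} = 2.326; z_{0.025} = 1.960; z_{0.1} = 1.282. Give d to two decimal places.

d_min ≈ 0.17

For a single sample (or paired design) of n = 362: d_min = (z_{α/2} + z_β)/√n.
z-sum = 1.960 + 1.282 = 3.242.
d_min = 3.242 / √362 = 3.242 / 19.026 = 0.170.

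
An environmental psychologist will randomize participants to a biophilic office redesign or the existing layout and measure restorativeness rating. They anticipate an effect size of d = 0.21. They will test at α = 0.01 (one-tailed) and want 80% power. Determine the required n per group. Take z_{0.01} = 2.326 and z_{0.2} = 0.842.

n = 456 per group

For two independent groups with equal n: n = 2·((z_{α} + z_β) / d)².
z_{α} + z_β = 2.326 + 0.842 = 3.168.
n = 2 × (3.168 / 0.21)² = 2 × 15.086² = 2 × 227.58 = 455.2.
Round up to the next whole participant.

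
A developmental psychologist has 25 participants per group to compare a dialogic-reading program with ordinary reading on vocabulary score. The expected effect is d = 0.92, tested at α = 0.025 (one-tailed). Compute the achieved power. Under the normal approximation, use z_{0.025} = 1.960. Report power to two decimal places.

power ≈ 0.90

For two equal groups, power = Φ(d·√(n/2) − z_{α}).
d·√(n/2) = 0.92 × √(25/2) = 0.92 × 3.536 = 3.253.
z_β = 3.253 − 1.960 = 1.293.
Power = Φ(1.293) = 0.902.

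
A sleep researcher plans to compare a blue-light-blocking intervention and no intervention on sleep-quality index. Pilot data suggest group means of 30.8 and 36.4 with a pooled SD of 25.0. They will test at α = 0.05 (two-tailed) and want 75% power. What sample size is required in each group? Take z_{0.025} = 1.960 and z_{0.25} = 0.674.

Cohen's d = |M₁ − M₂| / SD_pooled = |30.8 − 36.4| / 25.0 = 5.6 / 25.0 = 0.224.
For two independent groups with equal n: n = 2·((z_{α/2} + z_β) / d)².
z_{α/2} + z_β = 1.960 + 0.674 = 2.634.
n = 2 × (2.634 / 0.224)² = 2 × 11.759² = 2 × 138.27 = 276.5.
Round up to the next whole participant.

n = 277 per group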